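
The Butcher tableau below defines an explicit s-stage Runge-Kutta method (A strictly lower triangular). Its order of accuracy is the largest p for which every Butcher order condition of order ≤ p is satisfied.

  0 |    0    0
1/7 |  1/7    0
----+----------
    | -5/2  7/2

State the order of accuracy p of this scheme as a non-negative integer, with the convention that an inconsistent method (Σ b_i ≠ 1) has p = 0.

2

b = (-5/2, 7/2)
c = (0, 1/7)
Σ b_i: (-5/2)·1 + 7/2·1 = 1 ✓
b·c: 7/2·1/7 = 1/2 ✓; 2 stages ⇒ order 2.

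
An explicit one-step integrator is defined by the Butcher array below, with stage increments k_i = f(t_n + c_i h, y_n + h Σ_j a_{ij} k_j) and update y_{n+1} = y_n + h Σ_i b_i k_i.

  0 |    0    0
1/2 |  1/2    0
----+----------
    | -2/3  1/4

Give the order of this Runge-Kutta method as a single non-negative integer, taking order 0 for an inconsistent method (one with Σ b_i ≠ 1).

0

b = (-2/3, 1/4)
c = (0, 1/2)
Σ b_i: (-2/3)·1 + 1/4·1 = -5/12 ≠ 1 ⇒ order 0.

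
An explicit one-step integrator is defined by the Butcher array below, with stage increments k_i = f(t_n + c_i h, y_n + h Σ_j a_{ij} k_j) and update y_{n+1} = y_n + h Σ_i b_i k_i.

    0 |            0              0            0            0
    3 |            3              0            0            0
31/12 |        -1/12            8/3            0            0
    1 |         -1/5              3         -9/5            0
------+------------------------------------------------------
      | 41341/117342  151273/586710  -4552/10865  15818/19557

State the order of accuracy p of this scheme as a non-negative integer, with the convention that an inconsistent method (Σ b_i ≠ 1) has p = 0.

b = (41341/117342, 151273/586710, -4552/10865, 15818/19557)
c = (0, 3, 31/12, 1)
Ac = (0, 0, 8, 87/20)
Σ b_i: 41341/117342·1 + 151273/586710·1 + (-4552/10865)·1 + 15818/19557·1 = 1 ✓
b·c: 151273/586710·3 + (-4552/10865)·31/12 + 15818/19557·1 = 1/2 ✓
b·c²: 151273/586710·9 + (-4552/10865)·961/144 + 15818/19557·1 = 1/3 ✓
b·Ac: (-4552/10865)·8 + 15818/19557·87/20 = 1/6 ✓
b·c³: 151273/586710·27 + (-4552/10865)·29791/1728 + 15818/19557·1 = 256913/469368 ≠ 1/4 ⇒ order 3.
b·(c∘Ac): (-4552/10865)·62/3 + 15818/19557·87/20 = -335087/65190 ≠ 1/8
b·Ac²: (-4552/10865)·24 + 15818/19557·1199/80 = 323407/156456 ≠ 1/12
b·A²c: 15818/19557·(-72/5) = -126544/10865 ≠ 1/24

3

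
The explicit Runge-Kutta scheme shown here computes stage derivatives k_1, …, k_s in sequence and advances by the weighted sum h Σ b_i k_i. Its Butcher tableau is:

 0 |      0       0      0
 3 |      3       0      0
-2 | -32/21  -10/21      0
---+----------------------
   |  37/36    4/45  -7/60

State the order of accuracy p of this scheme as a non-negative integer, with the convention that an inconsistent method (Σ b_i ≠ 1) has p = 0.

b = (37/36, 4/45, -7/60)
c = (0, 3, -2)
Ac = (0, 0, -10/7)
Σ b_i: 37/36·1 + 4/45·1 + (-7/60)·1 = 1 ✓
b·c: 4/45·3 + (-7/60)·(-2) = 1/2 ✓
b·c²: 4/45·9 + (-7/60)·4 = 1/3 ✓
b·Ac: (-7/60)·(-10/7) = 1/6 ✓; 3 stages ⇒ order 3.

3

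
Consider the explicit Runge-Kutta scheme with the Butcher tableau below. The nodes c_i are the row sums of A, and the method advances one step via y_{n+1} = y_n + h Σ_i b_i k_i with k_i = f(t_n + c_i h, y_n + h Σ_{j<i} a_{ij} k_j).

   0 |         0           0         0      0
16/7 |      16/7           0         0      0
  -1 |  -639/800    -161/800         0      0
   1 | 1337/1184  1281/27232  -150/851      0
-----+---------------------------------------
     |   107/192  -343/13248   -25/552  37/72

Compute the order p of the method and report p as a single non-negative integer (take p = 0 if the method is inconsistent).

4

b = (107/192, -343/13248, -25/552, 37/72)
c = (0, 16/7, -1, 1)
Ac = (0, 0, -23/50, 21/74)
Σ b_i: 107/192·1 + (-343/13248)·1 + (-25/552)·1 + 37/72·1 = 1 ✓
b·c: (-343/13248)·16/7 + (-25/552)·(-1) + 37/72·1 = 1/2 ✓
b·c²: (-343/13248)·256/49 + (-25/552)·1 + 37/72·1 = 1/3 ✓
b·Ac: (-25/552)·(-23/50) + 37/72·21/74 = 1/6 ✓
b·c³: (-343/13248)·4096/343 + (-25/552)·(-1) + 37/72·1 = 1/4 ✓
b·(c∘Ac): (-25/552)·23/50 + 37/72·21/74 = 1/8 ✓
b·Ac²: (-25/552)·(-184/175) + 37/72·18/259 = 1/12 ✓
b·A²c: 37/72·3/37 = 1/24 ✓; 4 stages ⇒ order 4.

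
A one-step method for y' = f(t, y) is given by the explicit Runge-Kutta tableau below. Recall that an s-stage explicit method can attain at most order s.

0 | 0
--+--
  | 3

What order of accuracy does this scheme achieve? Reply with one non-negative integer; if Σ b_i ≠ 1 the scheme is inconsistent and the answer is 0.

0

b = (3)
c = (0)
Σ b_i: 3·1 = 3 ≠ 1 ⇒ order 0.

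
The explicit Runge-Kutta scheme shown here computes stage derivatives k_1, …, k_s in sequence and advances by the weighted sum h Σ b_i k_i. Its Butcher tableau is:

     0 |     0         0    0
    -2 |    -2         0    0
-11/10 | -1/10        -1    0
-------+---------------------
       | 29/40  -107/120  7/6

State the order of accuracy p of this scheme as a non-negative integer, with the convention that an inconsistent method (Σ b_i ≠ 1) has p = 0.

2

b = (29/40, -107/120, 7/6)
c = (0, -2, -11/10)
Ac = (0, 0, 2)
Σ b_i: 29/40·1 + (-107/120)·1 + 7/6·1 = 1 ✓
b·c: (-107/120)·(-2) + 7/6·(-11/10) = 1/2 ✓
b·c²: (-107/120)·4 + 7/6·121/100 = -431/200 ≠ 1/3 ⇒ order 2.
b·Ac: 7/6·2 = 7/3 ≠ 1/6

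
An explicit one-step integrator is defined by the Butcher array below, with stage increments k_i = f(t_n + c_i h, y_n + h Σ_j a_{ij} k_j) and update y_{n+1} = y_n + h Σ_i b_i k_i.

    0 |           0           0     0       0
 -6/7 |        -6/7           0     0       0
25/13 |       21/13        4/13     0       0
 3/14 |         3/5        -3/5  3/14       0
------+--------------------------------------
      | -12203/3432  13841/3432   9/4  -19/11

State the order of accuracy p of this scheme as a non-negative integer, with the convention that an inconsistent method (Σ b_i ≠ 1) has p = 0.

b = (-12203/3432, 13841/3432, 9/4, -19/11)
c = (0, -6/7, 25/13, 3/14)
Ac = (0, 0, -24/91, 843/910)
Σ b_i: (-12203/3432)·1 + 13841/3432·1 + 9/4·1 + (-19/11)·1 = 1 ✓
b·c: 13841/3432·(-6/7) + 9/4·25/13 + (-19/11)·3/14 = 1/2 ✓
b·c²: 13841/3432·36/49 + 9/4·625/169 + (-19/11)·9/196 = 2041287/182182 ≠ 1/3 ⇒ order 2.
b·Ac: 9/4·(-24/91) + (-19/11)·843/910 = -1689/770 ≠ 1/6

2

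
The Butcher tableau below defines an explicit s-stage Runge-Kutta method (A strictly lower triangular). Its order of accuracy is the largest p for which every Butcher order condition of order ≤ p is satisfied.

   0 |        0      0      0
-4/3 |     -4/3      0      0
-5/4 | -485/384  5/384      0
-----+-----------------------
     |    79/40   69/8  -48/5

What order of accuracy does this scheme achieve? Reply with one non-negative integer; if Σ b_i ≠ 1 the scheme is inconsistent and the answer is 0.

b = (79/40, 69/8, -48/5)
c = (0, -4/3, -5/4)
Ac = (0, 0, -5/288)
Σ b_i: 79/40·1 + 69/8·1 + (-48/5)·1 = 1 ✓
b·c: 69/8·(-4/3) + (-48/5)·(-5/4) = 1/2 ✓
b·c²: 69/8·16/9 + (-48/5)·25/16 = 1/3 ✓
b·Ac: (-48/5)·(-5/288) = 1/6 ✓; 3 stages ⇒ order 3.

3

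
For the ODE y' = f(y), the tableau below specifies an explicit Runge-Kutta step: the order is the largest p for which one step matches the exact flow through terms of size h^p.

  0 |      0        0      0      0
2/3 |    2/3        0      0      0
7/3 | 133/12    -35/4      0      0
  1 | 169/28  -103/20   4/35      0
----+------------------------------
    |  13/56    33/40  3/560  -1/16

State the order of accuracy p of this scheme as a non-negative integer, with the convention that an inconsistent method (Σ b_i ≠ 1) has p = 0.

4

b = (13/56, 33/40, 3/560, -1/16)
c = (0, 2/3, 7/3, 1)
Ac = (0, 0, -35/6, -19/6)
Σ b_i: 13/56·1 + 33/40·1 + 3/560·1 + (-1/16)·1 = 1 ✓
b·c: 33/40·2/3 + 3/560·7/3 + (-1/16)·1 = 1/2 ✓
b·c²: 33/40·4/9 + 3/560·49/9 + (-1/16)·1 = 1/3 ✓
b·Ac: 3/560·(-35/6) + (-1/16)·(-19/6) = 1/6 ✓
b·c³: 33/40·8/27 + 3/560·343/27 + (-1/16)·1 = 1/4 ✓
b·(c∘Ac): 3/560·(-245/18) + (-1/16)·(-19/6) = 1/8 ✓
b·Ac²: 3/560·(-35/9) + (-1/16)·(-5/3) = 1/12 ✓
b·A²c: (-1/16)·(-2/3) = 1/24 ✓; 4 stages ⇒ order 4.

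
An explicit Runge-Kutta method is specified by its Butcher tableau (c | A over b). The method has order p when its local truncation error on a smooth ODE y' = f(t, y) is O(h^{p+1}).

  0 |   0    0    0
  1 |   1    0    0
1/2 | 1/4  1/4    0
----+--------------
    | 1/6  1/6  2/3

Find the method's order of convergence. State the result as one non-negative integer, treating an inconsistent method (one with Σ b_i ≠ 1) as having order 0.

3

b = (1/6, 1/6, 2/3)
c = (0, 1, 1/2)
Ac = (0, 0, 1/4)
Σ b_i: 1/6·1 + 1/6·1 + 2/3·1 = 1 ✓
b·c: 1/6·1 + 2/3·1/2 = 1/2 ✓
b·c²: 1/6·1 + 2/3·1/4 = 1/3 ✓
b·Ac: 2/3·1/4 = 1/6 ✓; 3 stages ⇒ order 3.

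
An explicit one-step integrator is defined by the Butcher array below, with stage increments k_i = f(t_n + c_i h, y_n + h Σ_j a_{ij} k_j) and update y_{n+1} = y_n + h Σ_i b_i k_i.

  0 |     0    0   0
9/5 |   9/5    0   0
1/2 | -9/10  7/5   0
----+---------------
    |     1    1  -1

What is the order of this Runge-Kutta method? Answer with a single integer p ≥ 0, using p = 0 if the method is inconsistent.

b = (1, 1, -1)
c = (0, 9/5, 1/2)
Ac = (0, 0, 63/25)
Σ b_i: 1·1 + 1·1 + (-1)·1 = 1 ✓
b·c: 1·9/5 + (-1)·1/2 = 13/10 ≠ 1/2 ⇒ order 1.

1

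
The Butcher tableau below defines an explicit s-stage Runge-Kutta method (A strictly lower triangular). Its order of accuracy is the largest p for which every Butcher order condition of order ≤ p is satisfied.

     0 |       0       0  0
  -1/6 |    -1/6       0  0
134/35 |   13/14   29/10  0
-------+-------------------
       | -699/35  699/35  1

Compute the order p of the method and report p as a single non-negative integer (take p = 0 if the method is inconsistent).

b = (-699/35, 699/35, 1)
c = (0, -1/6, 134/35)
Ac = (0, 0, -29/60)
Σ b_i: (-699/35)·1 + 699/35·1 + 1·1 = 1 ✓
b·c: 699/35·(-1/6) + 1·134/35 = 1/2 ✓
b·c²: 699/35·1/36 + 1·17956/1225 = 223627/14700 ≠ 1/3 ⇒ order 2.
b·Ac: 1·(-29/60) = -29/60 ≠ 1/6

2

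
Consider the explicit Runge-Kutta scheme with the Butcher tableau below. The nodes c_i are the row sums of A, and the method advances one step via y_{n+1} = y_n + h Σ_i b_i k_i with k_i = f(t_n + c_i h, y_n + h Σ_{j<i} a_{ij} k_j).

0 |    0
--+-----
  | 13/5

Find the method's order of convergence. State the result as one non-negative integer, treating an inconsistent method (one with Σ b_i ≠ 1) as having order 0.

b = (13/5)
c = (0)
Σ b_i: 13/5·1 = 13/5 ≠ 1 ⇒ order 0.

0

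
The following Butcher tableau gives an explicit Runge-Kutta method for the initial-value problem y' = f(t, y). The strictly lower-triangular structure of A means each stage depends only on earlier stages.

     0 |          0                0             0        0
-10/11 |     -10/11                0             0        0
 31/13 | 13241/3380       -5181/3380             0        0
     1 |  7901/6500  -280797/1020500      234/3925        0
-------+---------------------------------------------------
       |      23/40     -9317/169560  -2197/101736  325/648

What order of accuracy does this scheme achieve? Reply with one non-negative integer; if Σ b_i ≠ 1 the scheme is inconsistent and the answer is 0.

4

b = (23/40, -9317/169560, -2197/101736, 325/648)
c = (0, -10/11, 31/13, 1)
Ac = (0, 0, 471/338, 51/130)
Σ b_i: 23/40·1 + (-9317/169560)·1 + (-2197/101736)·1 + 325/648·1 = 1 ✓
b·c: (-9317/169560)·(-10/11) + (-2197/101736)·31/13 + 325/648·1 = 1/2 ✓
b·c²: (-9317/169560)·100/121 + (-2197/101736)·961/169 + 325/648·1 = 1/3 ✓
b·Ac: (-2197/101736)·471/338 + 325/648·51/130 = 1/6 ✓
b·c³: (-9317/169560)·(-1000/1331) + (-2197/101736)·29791/2197 + 325/648·1 = 1/4 ✓
b·(c∘Ac): (-2197/101736)·14601/4394 + 325/648·51/130 = 1/8 ✓
b·Ac²: (-2197/101736)·(-2355/1859) + 325/648·399/3575 = 1/12 ✓
b·A²c: 325/648·27/325 = 1/24 ✓; 4 stages ⇒ order 4.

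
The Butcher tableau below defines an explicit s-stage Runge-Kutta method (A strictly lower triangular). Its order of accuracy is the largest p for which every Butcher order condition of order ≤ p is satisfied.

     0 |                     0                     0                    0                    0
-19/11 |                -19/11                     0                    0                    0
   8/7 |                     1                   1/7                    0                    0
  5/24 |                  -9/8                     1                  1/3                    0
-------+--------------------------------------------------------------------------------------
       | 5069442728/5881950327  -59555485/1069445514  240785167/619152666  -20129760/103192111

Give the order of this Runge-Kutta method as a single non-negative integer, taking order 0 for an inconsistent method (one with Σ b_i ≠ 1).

3

b = (5069442728/5881950327, -59555485/1069445514, 240785167/619152666, -20129760/103192111)
c = (0, -19/11, 8/7, 5/24)
Ac = (0, 0, -19/77, -311/231)
Σ b_i: 5069442728/5881950327·1 + (-59555485/1069445514)·1 + 240785167/619152666·1 + (-20129760/103192111)·1 = 1 ✓
b·c: (-59555485/1069445514)·(-19/11) + 240785167/619152666·8/7 + (-20129760/103192111)·5/24 = 1/2 ✓
b·c²: (-59555485/1069445514)·361/121 + 240785167/619152666·64/49 + (-20129760/103192111)·25/576 = 1/3 ✓
b·Ac: 240785167/619152666·(-19/77) + (-20129760/103192111)·(-311/231) = 1/6 ✓
b·c³: (-59555485/1069445514)·(-6859/1331) + 240785167/619152666·512/343 + (-20129760/103192111)·125/13824 = 330183831833/381398042256 ≠ 1/4 ⇒ order 3.
b·(c∘Ac): 240785167/619152666·(-152/539) + (-20129760/103192111)·(-1555/5544) = -187142608/3405339663 ≠ 1/8
b·Ac²: 240785167/619152666·361/847 + (-20129760/103192111)·60811/17787 = -23892955243/47674755282 ≠ 1/12
b·A²c: (-20129760/103192111)·(-19/231) = 18212640/1135113221 ≠ 1/24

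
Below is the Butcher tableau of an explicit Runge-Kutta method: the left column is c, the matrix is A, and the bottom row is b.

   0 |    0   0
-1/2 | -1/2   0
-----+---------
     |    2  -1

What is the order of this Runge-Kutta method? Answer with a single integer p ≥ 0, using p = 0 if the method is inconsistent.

2

b = (2, -1)
c = (0, -1/2)
Σ b_i: 2·1 + (-1)·1 = 1 ✓
b·c: (-1)·(-1/2) = 1/2 ✓; 2 stages ⇒ order 2.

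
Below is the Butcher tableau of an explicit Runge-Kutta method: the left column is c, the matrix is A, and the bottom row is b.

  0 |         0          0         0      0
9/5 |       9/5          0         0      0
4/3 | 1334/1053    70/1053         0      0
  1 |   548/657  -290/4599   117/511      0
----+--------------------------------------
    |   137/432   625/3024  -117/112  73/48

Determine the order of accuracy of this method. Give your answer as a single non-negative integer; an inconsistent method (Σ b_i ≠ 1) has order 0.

4

b = (137/432, 625/3024, -117/112, 73/48)
c = (0, 9/5, 4/3, 1)
Ac = (0, 0, 14/117, 14/73)
Σ b_i: 137/432·1 + 625/3024·1 + (-117/112)·1 + 73/48·1 = 1 ✓
b·c: 625/3024·9/5 + (-117/112)·4/3 + 73/48·1 = 1/2 ✓
b·c²: 625/3024·81/25 + (-117/112)·16/9 + 73/48·1 = 1/3 ✓
b·Ac: (-117/112)·14/117 + 73/48·14/73 = 1/6 ✓
b·c³: 625/3024·729/125 + (-117/112)·64/27 + 73/48·1 = 1/4 ✓
b·(c∘Ac): (-117/112)·56/351 + 73/48·14/73 = 1/8 ✓
b·Ac²: (-117/112)·14/65 + 73/48·74/365 = 1/12 ✓
b·A²c: 73/48·2/73 = 1/24 ✓; 4 stages ⇒ order 4.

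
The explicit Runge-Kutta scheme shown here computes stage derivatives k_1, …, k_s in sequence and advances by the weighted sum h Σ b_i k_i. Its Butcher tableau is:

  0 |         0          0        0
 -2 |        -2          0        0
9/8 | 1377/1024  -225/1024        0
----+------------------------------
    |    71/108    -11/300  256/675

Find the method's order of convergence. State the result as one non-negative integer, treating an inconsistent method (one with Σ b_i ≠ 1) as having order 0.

b = (71/108, -11/300, 256/675)
c = (0, -2, 9/8)
Ac = (0, 0, 225/512)
Σ b_i: 71/108·1 + (-11/300)·1 + 256/675·1 = 1 ✓
b·c: (-11/300)·(-2) + 256/675·9/8 = 1/2 ✓
b·c²: (-11/300)·4 + 256/675·81/64 = 1/3 ✓
b·Ac: 256/675·225/512 = 1/6 ✓; 3 stages ⇒ order 3.

3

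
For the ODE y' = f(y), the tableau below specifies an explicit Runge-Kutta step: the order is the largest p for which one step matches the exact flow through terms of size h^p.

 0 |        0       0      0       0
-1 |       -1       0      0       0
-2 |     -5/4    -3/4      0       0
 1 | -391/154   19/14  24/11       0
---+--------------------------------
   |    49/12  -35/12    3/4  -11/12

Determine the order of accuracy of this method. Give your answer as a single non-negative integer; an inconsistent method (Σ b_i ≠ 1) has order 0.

b = (49/12, -35/12, 3/4, -11/12)
c = (0, -1, -2, 1)
Ac = (0, 0, 3/4, -881/154)
Σ b_i: 49/12·1 + (-35/12)·1 + 3/4·1 + (-11/12)·1 = 1 ✓
b·c: (-35/12)·(-1) + 3/4·(-2) + (-11/12)·1 = 1/2 ✓
b·c²: (-35/12)·1 + 3/4·4 + (-11/12)·1 = -5/6 ≠ 1/3 ⇒ order 2.
b·Ac: 3/4·3/4 + (-11/12)·(-881/154) = 1951/336 ≠ 1/6

2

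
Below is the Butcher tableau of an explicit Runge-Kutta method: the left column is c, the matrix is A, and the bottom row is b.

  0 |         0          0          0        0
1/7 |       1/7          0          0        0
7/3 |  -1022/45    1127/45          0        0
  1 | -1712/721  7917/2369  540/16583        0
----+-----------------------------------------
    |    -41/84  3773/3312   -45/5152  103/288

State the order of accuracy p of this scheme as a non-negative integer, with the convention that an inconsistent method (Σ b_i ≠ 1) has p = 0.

b = (-41/84, 3773/3312, -45/5152, 103/288)
c = (0, 1/7, 7/3, 1)
Ac = (0, 0, 161/45, 57/103)
Σ b_i: (-41/84)·1 + 3773/3312·1 + (-45/5152)·1 + 103/288·1 = 1 ✓
b·c: 3773/3312·1/7 + (-45/5152)·7/3 + 103/288·1 = 1/2 ✓
b·c²: 3773/3312·1/49 + (-45/5152)·49/9 + 103/288·1 = 1/3 ✓
b·Ac: (-45/5152)·161/45 + 103/288·57/103 = 1/6 ✓
b·c³: 3773/3312·1/343 + (-45/5152)·343/27 + 103/288·1 = 1/4 ✓
b·(c∘Ac): (-45/5152)·1127/135 + 103/288·57/103 = 1/8 ✓
b·Ac²: (-45/5152)·23/45 + 103/288·177/721 = 1/12 ✓
b·A²c: 103/288·12/103 = 1/24 ✓; 4 stages ⇒ order 4.

4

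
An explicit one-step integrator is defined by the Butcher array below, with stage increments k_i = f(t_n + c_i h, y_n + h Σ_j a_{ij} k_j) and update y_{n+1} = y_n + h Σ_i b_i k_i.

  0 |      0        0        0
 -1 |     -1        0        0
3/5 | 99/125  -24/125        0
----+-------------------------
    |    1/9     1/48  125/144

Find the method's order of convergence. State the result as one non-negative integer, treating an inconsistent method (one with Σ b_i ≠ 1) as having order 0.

b = (1/9, 1/48, 125/144)
c = (0, -1, 3/5)
Ac = (0, 0, 24/125)
Σ b_i: 1/9·1 + 1/48·1 + 125/144·1 = 1 ✓
b·c: 1/48·(-1) + 125/144·3/5 = 1/2 ✓
b·c²: 1/48·1 + 125/144·9/25 = 1/3 ✓
b·Ac: 125/144·24/125 = 1/6 ✓; 3 stages ⇒ order 3.

3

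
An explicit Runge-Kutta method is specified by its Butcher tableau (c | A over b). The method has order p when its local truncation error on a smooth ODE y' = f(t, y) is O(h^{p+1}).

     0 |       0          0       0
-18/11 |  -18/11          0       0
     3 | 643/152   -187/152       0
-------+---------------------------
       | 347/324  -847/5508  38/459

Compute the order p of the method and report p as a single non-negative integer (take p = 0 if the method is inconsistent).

b = (347/324, -847/5508, 38/459)
c = (0, -18/11, 3)
Ac = (0, 0, 153/76)
Σ b_i: 347/324·1 + (-847/5508)·1 + 38/459·1 = 1 ✓
b·c: (-847/5508)·(-18/11) + 38/459·3 = 1/2 ✓
b·c²: (-847/5508)·324/121 + 38/459·9 = 1/3 ✓
b·Ac: 38/459·153/76 = 1/6 ✓; 3 stages ⇒ order 3.

3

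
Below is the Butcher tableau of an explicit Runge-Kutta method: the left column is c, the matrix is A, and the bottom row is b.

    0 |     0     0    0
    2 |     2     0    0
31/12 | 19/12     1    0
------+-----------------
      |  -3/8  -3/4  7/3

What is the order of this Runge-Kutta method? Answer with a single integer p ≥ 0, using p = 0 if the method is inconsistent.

b = (-3/8, -3/4, 7/3)
c = (0, 2, 31/12)
Ac = (0, 0, 2)
Σ b_i: (-3/8)·1 + (-3/4)·1 + 7/3·1 = 29/24 ≠ 1 ⇒ order 0.

0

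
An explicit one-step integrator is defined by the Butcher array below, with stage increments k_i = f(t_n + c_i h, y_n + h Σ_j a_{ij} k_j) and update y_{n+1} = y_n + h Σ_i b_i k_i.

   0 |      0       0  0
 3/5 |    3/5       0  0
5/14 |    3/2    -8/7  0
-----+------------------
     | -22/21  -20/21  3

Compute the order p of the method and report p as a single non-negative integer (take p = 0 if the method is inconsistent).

b = (-22/21, -20/21, 3)
c = (0, 3/5, 5/14)
Ac = (0, 0, -24/35)
Σ b_i: (-22/21)·1 + (-20/21)·1 + 3·1 = 1 ✓
b·c: (-20/21)·3/5 + 3·5/14 = 1/2 ✓
b·c²: (-20/21)·9/25 + 3·25/196 = 39/980 ≠ 1/3 ⇒ order 2.
b·Ac: 3·(-24/35) = -72/35 ≠ 1/6

2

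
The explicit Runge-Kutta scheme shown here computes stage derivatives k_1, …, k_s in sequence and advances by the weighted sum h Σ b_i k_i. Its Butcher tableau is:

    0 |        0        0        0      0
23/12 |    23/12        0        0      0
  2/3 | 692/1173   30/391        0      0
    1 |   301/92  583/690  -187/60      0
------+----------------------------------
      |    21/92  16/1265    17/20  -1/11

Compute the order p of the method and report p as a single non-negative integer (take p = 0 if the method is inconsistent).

4

b = (21/92, 16/1265, 17/20, -1/11)
c = (0, 23/12, 2/3, 1)
Ac = (0, 0, 5/34, -11/24)
Σ b_i: 21/92·1 + 16/1265·1 + 17/20·1 + (-1/11)·1 = 1 ✓
b·c: 16/1265·23/12 + 17/20·2/3 + (-1/11)·1 = 1/2 ✓
b·c²: 16/1265·529/144 + 17/20·4/9 + (-1/11)·1 = 1/3 ✓
b·Ac: 17/20·5/34 + (-1/11)·(-11/24) = 1/6 ✓
b·c³: 16/1265·12167/1728 + 17/20·8/27 + (-1/11)·1 = 1/4 ✓
b·(c∘Ac): 17/20·5/51 + (-1/11)·(-11/24) = 1/8 ✓
b·Ac²: 17/20·115/408 + (-1/11)·55/32 = 1/12 ✓
b·A²c: (-1/11)·(-11/24) = 1/24 ✓; 4 stages ⇒ order 4.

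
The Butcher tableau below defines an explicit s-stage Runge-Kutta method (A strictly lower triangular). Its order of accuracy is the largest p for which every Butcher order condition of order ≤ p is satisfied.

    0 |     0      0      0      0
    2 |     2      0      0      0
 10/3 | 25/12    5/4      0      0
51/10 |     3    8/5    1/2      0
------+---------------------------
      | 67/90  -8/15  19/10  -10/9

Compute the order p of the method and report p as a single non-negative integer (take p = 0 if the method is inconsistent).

b = (67/90, -8/15, 19/10, -10/9)
c = (0, 2, 10/3, 51/10)
Ac = (0, 0, 5/2, 73/15)
Σ b_i: 67/90·1 + (-8/15)·1 + 19/10·1 + (-10/9)·1 = 1 ✓
b·c: (-8/15)·2 + 19/10·10/3 + (-10/9)·51/10 = -2/5 ≠ 1/2 ⇒ order 1.

1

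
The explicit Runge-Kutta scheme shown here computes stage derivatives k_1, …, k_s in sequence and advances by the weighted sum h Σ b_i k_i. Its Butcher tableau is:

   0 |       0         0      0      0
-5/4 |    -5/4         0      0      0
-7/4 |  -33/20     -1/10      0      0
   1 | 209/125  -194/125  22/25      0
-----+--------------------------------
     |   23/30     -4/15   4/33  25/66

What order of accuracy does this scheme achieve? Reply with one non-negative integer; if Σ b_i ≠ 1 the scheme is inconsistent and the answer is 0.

4

b = (23/30, -4/15, 4/33, 25/66)
c = (0, -5/4, -7/4, 1)
Ac = (0, 0, 1/8, 2/5)
Σ b_i: 23/30·1 + (-4/15)·1 + 4/33·1 + 25/66·1 = 1 ✓
b·c: (-4/15)·(-5/4) + 4/33·(-7/4) + 25/66·1 = 1/2 ✓
b·c²: (-4/15)·25/16 + 4/33·49/16 + 25/66·1 = 1/3 ✓
b·Ac: 4/33·1/8 + 25/66·2/5 = 1/6 ✓
b·c³: (-4/15)·(-125/64) + 4/33·(-343/64) + 25/66·1 = 1/4 ✓
b·(c∘Ac): 4/33·(-7/32) + 25/66·2/5 = 1/8 ✓
b·Ac²: 4/33·(-5/32) + 25/66·27/100 = 1/12 ✓
b·A²c: 25/66·11/100 = 1/24 ✓; 4 stages ⇒ order 4.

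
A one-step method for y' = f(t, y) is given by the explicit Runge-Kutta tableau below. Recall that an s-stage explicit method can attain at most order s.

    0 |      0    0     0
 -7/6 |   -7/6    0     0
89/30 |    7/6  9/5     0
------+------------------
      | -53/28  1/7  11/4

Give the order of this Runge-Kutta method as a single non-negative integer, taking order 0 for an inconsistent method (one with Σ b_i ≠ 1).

1

b = (-53/28, 1/7, 11/4)
c = (0, -7/6, 89/30)
Ac = (0, 0, -21/10)
Σ b_i: (-53/28)·1 + 1/7·1 + 11/4·1 = 1 ✓
b·c: 1/7·(-7/6) + 11/4·89/30 = 959/120 ≠ 1/2 ⇒ order 1.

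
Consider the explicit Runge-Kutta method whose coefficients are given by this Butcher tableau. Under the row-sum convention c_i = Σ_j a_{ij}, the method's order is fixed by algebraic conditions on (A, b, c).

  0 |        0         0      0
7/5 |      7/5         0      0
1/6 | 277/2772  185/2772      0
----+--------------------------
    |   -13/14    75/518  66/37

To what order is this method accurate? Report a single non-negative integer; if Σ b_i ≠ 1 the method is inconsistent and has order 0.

3

b = (-13/14, 75/518, 66/37)
c = (0, 7/5, 1/6)
Ac = (0, 0, 37/396)
Σ b_i: (-13/14)·1 + 75/518·1 + 66/37·1 = 1 ✓
b·c: 75/518·7/5 + 66/37·1/6 = 1/2 ✓
b·c²: 75/518·49/25 + 66/37·1/36 = 1/3 ✓
b·Ac: 66/37·37/396 = 1/6 ✓; 3 stages ⇒ order 3.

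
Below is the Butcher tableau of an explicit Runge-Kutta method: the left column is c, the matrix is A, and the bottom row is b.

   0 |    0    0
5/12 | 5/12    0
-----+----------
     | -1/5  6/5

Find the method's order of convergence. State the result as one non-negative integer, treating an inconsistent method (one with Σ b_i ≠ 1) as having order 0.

2

b = (-1/5, 6/5)
c = (0, 5/12)
Σ b_i: (-1/5)·1 + 6/5·1 = 1 ✓
b·c: 6/5·5/12 = 1/2 ✓; 2 stages ⇒ order 2.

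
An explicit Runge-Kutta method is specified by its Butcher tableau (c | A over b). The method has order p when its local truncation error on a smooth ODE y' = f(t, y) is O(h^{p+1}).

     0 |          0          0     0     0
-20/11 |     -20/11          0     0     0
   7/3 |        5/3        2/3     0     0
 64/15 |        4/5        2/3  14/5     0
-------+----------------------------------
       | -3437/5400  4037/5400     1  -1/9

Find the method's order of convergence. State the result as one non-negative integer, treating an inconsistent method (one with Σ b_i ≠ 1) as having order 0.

b = (-3437/5400, 4037/5400, 1, -1/9)
c = (0, -20/11, 7/3, 64/15)
Ac = (0, 0, -40/33, 878/165)
Σ b_i: (-3437/5400)·1 + 4037/5400·1 + 1·1 + (-1/9)·1 = 1 ✓
b·c: 4037/5400·(-20/11) + 1·7/3 + (-1/9)·64/15 = 1/2 ✓
b·c²: 4037/5400·400/121 + 1·49/9 + (-1/9)·4096/225 = 131269/22275 ≠ 1/3 ⇒ order 2.
b·Ac: 1·(-40/33) + (-1/9)·878/165 = -2678/1485 ≠ 1/6

2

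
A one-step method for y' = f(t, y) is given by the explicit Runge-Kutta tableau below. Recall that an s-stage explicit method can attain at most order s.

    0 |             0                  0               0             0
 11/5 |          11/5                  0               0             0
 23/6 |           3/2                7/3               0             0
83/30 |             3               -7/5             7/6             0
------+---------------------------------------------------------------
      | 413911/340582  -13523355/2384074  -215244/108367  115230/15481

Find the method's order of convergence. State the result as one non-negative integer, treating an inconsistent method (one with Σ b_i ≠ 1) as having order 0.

3

b = (413911/340582, -13523355/2384074, -215244/108367, 115230/15481)
c = (0, 11/5, 23/6, 83/30)
Ac = (0, 0, 77/15, 1253/900)
Σ b_i: 413911/340582·1 + (-13523355/2384074)·1 + (-215244/108367)·1 + 115230/15481·1 = 1 ✓
b·c: (-13523355/2384074)·11/5 + (-215244/108367)·23/6 + 115230/15481·83/30 = 1/2 ✓
b·c²: (-13523355/2384074)·121/25 + (-215244/108367)·529/36 + 115230/15481·6889/900 = 1/3 ✓
b·Ac: (-215244/108367)·77/15 + 115230/15481·1253/900 = 1/6 ✓
b·c³: (-13523355/2384074)·1331/125 + (-215244/108367)·12167/216 + 115230/15481·571787/27000 = -204158617/13932900 ≠ 1/4 ⇒ order 3.
b·(c∘Ac): (-215244/108367)·1771/90 + 115230/15481·103999/27000 = -145107161/13932900 ≠ 1/8
b·Ac²: (-215244/108367)·847/75 + 115230/15481·279923/27000 = 152529991/2786580 ≠ 1/12
b·A²c: 115230/15481·539/90 = 2070299/46443 ≠ 1/24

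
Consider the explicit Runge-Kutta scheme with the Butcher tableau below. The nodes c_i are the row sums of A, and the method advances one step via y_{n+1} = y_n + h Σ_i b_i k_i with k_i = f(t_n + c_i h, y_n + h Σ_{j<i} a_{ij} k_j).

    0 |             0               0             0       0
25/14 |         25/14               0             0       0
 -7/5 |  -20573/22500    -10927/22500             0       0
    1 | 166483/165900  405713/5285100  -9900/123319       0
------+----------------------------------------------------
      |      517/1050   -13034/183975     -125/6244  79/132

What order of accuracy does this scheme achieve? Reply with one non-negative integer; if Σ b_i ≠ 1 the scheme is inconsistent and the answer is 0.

4

b = (517/1050, -13034/183975, -125/6244, 79/132)
c = (0, 25/14, -7/5, 1)
Ac = (0, 0, -1561/1800, 473/1896)
Σ b_i: 517/1050·1 + (-13034/183975)·1 + (-125/6244)·1 + 79/132·1 = 1 ✓
b·c: (-13034/183975)·25/14 + (-125/6244)·(-7/5) + 79/132·1 = 1/2 ✓
b·c²: (-13034/183975)·625/196 + (-125/6244)·49/25 + 79/132·1 = 1/3 ✓
b·Ac: (-125/6244)·(-1561/1800) + 79/132·473/1896 = 1/6 ✓
b·c³: (-13034/183975)·15625/2744 + (-125/6244)·(-343/125) + 79/132·1 = 1/4 ✓
b·(c∘Ac): (-125/6244)·10927/9000 + 79/132·473/1896 = 1/8 ✓
b·Ac²: (-125/6244)·(-223/144) + 79/132·2321/26544 = 1/12 ✓
b·A²c: 79/132·11/158 = 1/24 ✓; 4 stages ⇒ order 4.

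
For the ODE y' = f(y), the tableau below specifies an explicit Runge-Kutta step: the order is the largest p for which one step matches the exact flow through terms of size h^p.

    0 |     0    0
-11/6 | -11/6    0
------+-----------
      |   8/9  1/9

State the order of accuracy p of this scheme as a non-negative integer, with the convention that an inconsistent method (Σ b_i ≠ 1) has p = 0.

b = (8/9, 1/9)
c = (0, -11/6)
Σ b_i: 8/9·1 + 1/9·1 = 1 ✓
b·c: 1/9·(-11/6) = -11/54 ≠ 1/2 ⇒ order 1.

1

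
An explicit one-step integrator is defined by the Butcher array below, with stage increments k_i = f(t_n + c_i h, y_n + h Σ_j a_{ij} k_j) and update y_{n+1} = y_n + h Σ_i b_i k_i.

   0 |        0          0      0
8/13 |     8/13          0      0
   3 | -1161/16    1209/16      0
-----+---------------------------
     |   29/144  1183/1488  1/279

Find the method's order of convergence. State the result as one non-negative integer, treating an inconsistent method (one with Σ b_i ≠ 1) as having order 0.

b = (29/144, 1183/1488, 1/279)
c = (0, 8/13, 3)
Ac = (0, 0, 93/2)
Σ b_i: 29/144·1 + 1183/1488·1 + 1/279·1 = 1 ✓
b·c: 1183/1488·8/13 + 1/279·3 = 1/2 ✓
b·c²: 1183/1488·64/169 + 1/279·9 = 1/3 ✓
b·Ac: 1/279·93/2 = 1/6 ✓; 3 stages ⇒ order 3.

3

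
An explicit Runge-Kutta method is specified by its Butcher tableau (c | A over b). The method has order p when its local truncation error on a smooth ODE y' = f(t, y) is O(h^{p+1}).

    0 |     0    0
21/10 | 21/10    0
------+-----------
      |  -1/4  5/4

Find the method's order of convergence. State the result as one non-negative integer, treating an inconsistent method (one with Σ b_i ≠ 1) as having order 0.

b = (-1/4, 5/4)
c = (0, 21/10)
Σ b_i: (-1/4)·1 + 5/4·1 = 1 ✓
b·c: 5/4·21/10 = 21/8 ≠ 1/2 ⇒ order 1.

1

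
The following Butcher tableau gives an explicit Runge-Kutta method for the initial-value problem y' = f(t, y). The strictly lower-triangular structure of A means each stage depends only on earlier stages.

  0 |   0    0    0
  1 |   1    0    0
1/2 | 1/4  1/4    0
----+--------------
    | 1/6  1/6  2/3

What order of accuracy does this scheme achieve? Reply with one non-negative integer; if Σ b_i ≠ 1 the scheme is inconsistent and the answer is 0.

3

b = (1/6, 1/6, 2/3)
c = (0, 1, 1/2)
Ac = (0, 0, 1/4)
Σ b_i: 1/6·1 + 1/6·1 + 2/3·1 = 1 ✓
b·c: 1/6·1 + 2/3·1/2 = 1/2 ✓
b·c²: 1/6·1 + 2/3·1/4 = 1/3 ✓
b·Ac: 2/3·1/4 = 1/6 ✓; 3 stages ⇒ order 3.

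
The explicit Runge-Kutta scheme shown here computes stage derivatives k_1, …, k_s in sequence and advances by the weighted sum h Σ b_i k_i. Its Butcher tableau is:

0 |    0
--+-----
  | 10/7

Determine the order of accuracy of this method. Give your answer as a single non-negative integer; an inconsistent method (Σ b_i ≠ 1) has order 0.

0

b = (10/7)
c = (0)
Σ b_i: 10/7·1 = 10/7 ≠ 1 ⇒ order 0.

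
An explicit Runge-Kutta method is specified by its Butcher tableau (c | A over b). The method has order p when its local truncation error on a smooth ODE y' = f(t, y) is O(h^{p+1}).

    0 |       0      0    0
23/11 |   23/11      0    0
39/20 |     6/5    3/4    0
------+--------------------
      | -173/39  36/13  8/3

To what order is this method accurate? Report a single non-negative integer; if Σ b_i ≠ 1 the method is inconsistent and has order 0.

1

b = (-173/39, 36/13, 8/3)
c = (0, 23/11, 39/20)
Ac = (0, 0, 69/44)
Σ b_i: (-173/39)·1 + 36/13·1 + 8/3·1 = 1 ✓
b·c: 36/13·23/11 + 8/3·39/20 = 7858/715 ≠ 1/2 ⇒ order 1.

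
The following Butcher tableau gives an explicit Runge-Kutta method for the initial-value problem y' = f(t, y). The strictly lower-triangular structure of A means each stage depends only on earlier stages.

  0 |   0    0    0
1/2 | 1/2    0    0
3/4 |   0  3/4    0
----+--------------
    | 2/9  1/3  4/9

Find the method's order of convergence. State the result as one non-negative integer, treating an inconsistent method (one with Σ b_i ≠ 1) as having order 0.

b = (2/9, 1/3, 4/9)
c = (0, 1/2, 3/4)
Ac = (0, 0, 3/8)
Σ b_i: 2/9·1 + 1/3·1 + 4/9·1 = 1 ✓
b·c: 1/3·1/2 + 4/9·3/4 = 1/2 ✓
b·c²: 1/3·1/4 + 4/9·9/16 = 1/3 ✓
b·Ac: 4/9·3/8 = 1/6 ✓; 3 stages ⇒ order 3.

3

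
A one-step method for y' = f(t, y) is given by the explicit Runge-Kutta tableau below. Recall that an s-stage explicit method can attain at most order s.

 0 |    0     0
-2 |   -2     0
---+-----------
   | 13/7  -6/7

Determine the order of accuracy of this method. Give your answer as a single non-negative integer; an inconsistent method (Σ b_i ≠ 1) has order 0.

1

b = (13/7, -6/7)
c = (0, -2)
Σ b_i: 13/7·1 + (-6/7)·1 = 1 ✓
b·c: (-6/7)·(-2) = 12/7 ≠ 1/2 ⇒ order 1.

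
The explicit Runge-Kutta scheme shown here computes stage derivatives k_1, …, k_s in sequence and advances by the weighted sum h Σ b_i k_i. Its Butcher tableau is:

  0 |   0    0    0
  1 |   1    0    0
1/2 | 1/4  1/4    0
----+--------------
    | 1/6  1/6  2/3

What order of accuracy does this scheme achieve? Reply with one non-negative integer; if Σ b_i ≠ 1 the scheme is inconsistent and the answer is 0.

3

b = (1/6, 1/6, 2/3)
c = (0, 1, 1/2)
Ac = (0, 0, 1/4)
Σ b_i: 1/6·1 + 1/6·1 + 2/3·1 = 1 ✓
b·c: 1/6·1 + 2/3·1/2 = 1/2 ✓
b·c²: 1/6·1 + 2/3·1/4 = 1/3 ✓
b·Ac: 2/3·1/4 = 1/6 ✓; 3 stages ⇒ order 3.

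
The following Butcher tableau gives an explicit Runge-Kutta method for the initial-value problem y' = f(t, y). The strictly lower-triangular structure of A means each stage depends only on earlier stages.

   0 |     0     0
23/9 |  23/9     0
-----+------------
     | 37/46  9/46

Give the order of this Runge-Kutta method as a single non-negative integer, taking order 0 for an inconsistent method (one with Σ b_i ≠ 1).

b = (37/46, 9/46)
c = (0, 23/9)
Σ b_i: 37/46·1 + 9/46·1 = 1 ✓
b·c: 9/46·23/9 = 1/2 ✓; 2 stages ⇒ order 2.

2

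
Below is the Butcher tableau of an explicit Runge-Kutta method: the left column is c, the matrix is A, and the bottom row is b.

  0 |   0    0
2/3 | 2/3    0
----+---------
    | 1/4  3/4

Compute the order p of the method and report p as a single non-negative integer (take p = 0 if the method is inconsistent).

2

b = (1/4, 3/4)
c = (0, 2/3)
Σ b_i: 1/4·1 + 3/4·1 = 1 ✓
b·c: 3/4·2/3 = 1/2 ✓; 2 stages ⇒ order 2.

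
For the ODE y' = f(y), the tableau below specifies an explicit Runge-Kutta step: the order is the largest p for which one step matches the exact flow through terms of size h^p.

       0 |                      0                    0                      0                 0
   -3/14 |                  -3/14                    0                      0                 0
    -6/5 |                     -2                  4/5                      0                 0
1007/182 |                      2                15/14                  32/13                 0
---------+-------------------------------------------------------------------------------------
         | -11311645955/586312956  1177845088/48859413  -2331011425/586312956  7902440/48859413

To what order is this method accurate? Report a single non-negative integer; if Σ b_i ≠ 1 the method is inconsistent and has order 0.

b = (-11311645955/586312956, 1177845088/48859413, -2331011425/586312956, 7902440/48859413)
c = (0, -3/14, -6/5, 1007/182)
Ac = (0, 0, -6/35, -40557/12740)
Σ b_i: (-11311645955/586312956)·1 + 1177845088/48859413·1 + (-2331011425/586312956)·1 + 7902440/48859413·1 = 1 ✓
b·c: 1177845088/48859413·(-3/14) + (-2331011425/586312956)·(-6/5) + 7902440/48859413·1007/182 = 1/2 ✓
b·c²: 1177845088/48859413·9/196 + (-2331011425/586312956)·36/25 + 7902440/48859413·1014049/33124 = 1/3 ✓
b·Ac: (-2331011425/586312956)·(-6/35) + 7902440/48859413·(-40557/12740) = 1/6 ✓
b·c³: 1177845088/48859413·(-27/2744) + (-2331011425/586312956)·(-216/125) + 7902440/48859413·1021147343/6028568 = 5295472413247/155617230405 ≠ 1/4 ⇒ order 3.
b·(c∘Ac): (-2331011425/586312956)·36/175 + 7902440/48859413·(-40840899/2318680) = -2926159910/798037079 ≠ 1/8
b·Ac²: (-2331011425/586312956)·9/245 + 7902440/48859413·3204963/891800 = 992326877/2280105940 ≠ 1/12
b·A²c: 7902440/48859413·(-192/455) = -1111552/16286471 ≠ 1/24

3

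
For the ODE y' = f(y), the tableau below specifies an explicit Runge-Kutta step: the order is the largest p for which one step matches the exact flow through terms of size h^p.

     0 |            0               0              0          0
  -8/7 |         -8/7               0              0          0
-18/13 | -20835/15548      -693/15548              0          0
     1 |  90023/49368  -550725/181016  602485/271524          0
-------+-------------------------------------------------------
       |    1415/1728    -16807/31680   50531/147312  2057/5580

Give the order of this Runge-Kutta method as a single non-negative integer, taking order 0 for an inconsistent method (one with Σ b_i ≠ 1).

b = (1415/1728, -16807/31680, 50531/147312, 2057/5580)
c = (0, -8/7, -18/13, 1)
Ac = (0, 0, 198/3887, 1665/4114)
Σ b_i: 1415/1728·1 + (-16807/31680)·1 + 50531/147312·1 + 2057/5580·1 = 1 ✓
b·c: (-16807/31680)·(-8/7) + 50531/147312·(-18/13) + 2057/5580·1 = 1/2 ✓
b·c²: (-16807/31680)·64/49 + 50531/147312·324/169 + 2057/5580·1 = 1/3 ✓
b·Ac: 50531/147312·198/3887 + 2057/5580·1665/4114 = 1/6 ✓
b·c³: (-16807/31680)·(-512/343) + 50531/147312·(-5832/2197) + 2057/5580·1 = 1/4 ✓
b·(c∘Ac): 50531/147312·(-3564/50531) + 2057/5580·1665/4114 = 1/8 ✓
b·Ac²: 50531/147312·(-1584/27209) + 2057/5580·4035/14399 = 1/12 ✓
b·A²c: 2057/5580·465/4114 = 1/24 ✓; 4 stages ⇒ order 4.

4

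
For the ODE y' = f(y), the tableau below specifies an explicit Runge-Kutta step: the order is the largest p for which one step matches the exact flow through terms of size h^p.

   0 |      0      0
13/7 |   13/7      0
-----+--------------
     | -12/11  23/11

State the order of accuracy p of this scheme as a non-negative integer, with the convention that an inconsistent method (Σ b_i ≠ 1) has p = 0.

b = (-12/11, 23/11)
c = (0, 13/7)
Σ b_i: (-12/11)·1 + 23/11·1 = 1 ✓
b·c: 23/11·13/7 = 299/77 ≠ 1/2 ⇒ order 1.

1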